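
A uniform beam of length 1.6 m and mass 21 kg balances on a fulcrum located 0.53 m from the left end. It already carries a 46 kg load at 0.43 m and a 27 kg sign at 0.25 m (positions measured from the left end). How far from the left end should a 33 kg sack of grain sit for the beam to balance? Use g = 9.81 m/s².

x ≈ 0.727 m from the left end

Taking torques about the fulcrum (at 0.53 m from the left end):
Beam weight: 21 × 9.81 = 206 N down at 0.8 m → arm 0.27 m, τ = 206 × 0.27 = 55.62 N·m clockwise.
Load: 46 × 9.81 = 451.3 N down at 0.43 m → arm 0.1 m, τ = 451.3 × 0.1 = 45.13 N·m counterclockwise.
Sign: 27 × 9.81 = 264.9 N down at 0.25 m → arm 0.28 m, τ = 264.9 × 0.28 = 74.17 N·m counterclockwise.
Net moment of existing loads = 63.68 N·m counterclockwise.
The sack of grain weighs 33 × 9.81 = 323.7 N and must supply an equal clockwise moment, so its lever arm about the fulcrum is 63.68 / 323.7 = 0.197 m.
That puts it at 0.53 + 0.197 = 0.727 m from the left end.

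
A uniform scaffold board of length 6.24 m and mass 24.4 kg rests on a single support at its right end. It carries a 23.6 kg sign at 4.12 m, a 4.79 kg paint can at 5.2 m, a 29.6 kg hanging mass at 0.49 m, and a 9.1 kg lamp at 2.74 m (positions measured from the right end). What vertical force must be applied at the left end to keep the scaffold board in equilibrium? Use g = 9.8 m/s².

F ≈ 373 N

Choose the right end as the axis so the unknown pivot reaction has zero arm there.
Beam weight: 24.4 × 9.8 = 239.1 N down at 3.12 m → arm 3.12 m, τ = 239.1 × 3.12 = 746 N·m counterclockwise.
Sign: 23.6 × 9.8 = 231.3 N down at 4.12 m → arm 4.12 m, τ = 231.3 × 4.12 = 953 N·m counterclockwise.
Paint can: 4.79 × 9.8 = 46.94 N down at 5.2 m → arm 5.2 m, τ = 46.94 × 5.2 = 244.1 N·m counterclockwise.
Hanging mass: 29.6 × 9.8 = 290.1 N down at 0.49 m → arm 0.49 m, τ = 290.1 × 0.49 = 142.1 N·m counterclockwise.
Lamp: 9.1 × 9.8 = 89.18 N down at 2.74 m → arm 2.74 m, τ = 89.18 × 2.74 = 244.4 N·m counterclockwise.
Net moment of the loads = 2330 N·m counterclockwise.
The upward force F acts at the left end, arm 6.24 m, giving F × 6.24 clockwise.
For rotational equilibrium, F × 6.24 = 2330, so F = 2330 / 6.24 = 373 N.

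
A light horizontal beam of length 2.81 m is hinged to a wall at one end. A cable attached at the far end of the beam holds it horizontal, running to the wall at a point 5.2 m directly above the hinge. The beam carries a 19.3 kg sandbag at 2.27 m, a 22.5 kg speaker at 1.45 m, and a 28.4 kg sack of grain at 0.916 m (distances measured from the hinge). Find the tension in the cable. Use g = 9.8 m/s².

T ≈ 406 N

Taking torques about the hinge:
Sandbag: 19.3 × 9.8 = 189.1 N down at 2.27 m → arm 2.27 m, τ = 189.1 × 2.27 = 429.3 N·m clockwise.
Speaker: 22.5 × 9.8 = 220.5 N down at 1.45 m → arm 1.45 m, τ = 220.5 × 1.45 = 319.7 N·m clockwise.
Sack of grain: 28.4 × 9.8 = 278.3 N down at 0.916 m → arm 0.916 m, τ = 278.3 × 0.916 = 254.9 N·m clockwise.
Total clockwise load moment = 1004 N·m.
The cable tension T acts at 2.81 m; only its component perpendicular to the beam, T sinθ, produces torque. sinθ = h/√(h²+d²) = 5.2/√(5.2²+2.81²) = 0.8798.
For rotational equilibrium, T × 2.81 × 0.8798 = 1004, so T = 1004 / 2.472 = 406 N.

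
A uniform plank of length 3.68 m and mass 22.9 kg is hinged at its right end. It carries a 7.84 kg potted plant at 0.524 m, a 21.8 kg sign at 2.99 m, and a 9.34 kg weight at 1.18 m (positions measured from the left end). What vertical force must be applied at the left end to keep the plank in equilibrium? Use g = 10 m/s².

Take moments about the right end.
Beam weight: 22.9 × 10 = 229 N down at 1.84 m → arm 1.84 m, τ = 229 × 1.84 = 421.4 N·m counterclockwise.
Potted plant: 7.84 × 10 = 78.4 N down at 0.524 m → arm 3.156 m, τ = 78.4 × 3.156 = 247.4 N·m counterclockwise.
Sign: 21.8 × 10 = 218 N down at 2.99 m → arm 0.69 m, τ = 218 × 0.69 = 150.4 N·m counterclockwise.
Weight: 9.34 × 10 = 93.4 N down at 1.18 m → arm 2.5 m, τ = 93.4 × 2.5 = 233.5 N·m counterclockwise.
Net moment of the loads = 1053 N·m counterclockwise.
The upward force F acts at the left end, arm 3.68 m, giving F × 3.68 clockwise.
Setting net torque to zero: F × 3.68 = 1053 → F = 1053 / 3.68 = 286 N.

F ≈ 286 N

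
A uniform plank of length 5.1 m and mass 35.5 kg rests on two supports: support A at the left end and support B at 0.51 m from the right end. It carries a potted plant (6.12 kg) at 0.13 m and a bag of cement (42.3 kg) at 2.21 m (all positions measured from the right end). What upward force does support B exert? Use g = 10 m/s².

R_B ≈ 530 N

Choose support A as the axis so its reaction then has zero moment arm.
Beam weight: 35.5 × 10 = 355 N down at 2.55 m → arm 2.55 m, τ = 355 × 2.55 = 905.2 N·m clockwise.
Potted plant: 6.12 × 10 = 61.2 N down at 0.13 m → arm 4.97 m, τ = 61.2 × 4.97 = 304.2 N·m clockwise.
Bag of cement: 42.3 × 10 = 423 N down at 2.21 m → arm 2.89 m, τ = 423 × 2.89 = 1222 N·m clockwise.
Net load moment about support A = 2431 N·m clockwise.
Reaction R at support B is upward at 0.51 m, arm 4.59 m → moment R × 4.59 counterclockwise.
Balancing moments: R × 4.59 = 2431, giving R = 530 N.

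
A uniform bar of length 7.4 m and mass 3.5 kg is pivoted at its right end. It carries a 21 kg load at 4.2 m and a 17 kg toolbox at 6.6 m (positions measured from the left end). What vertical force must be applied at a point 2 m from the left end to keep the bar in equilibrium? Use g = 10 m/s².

F ≈ 174 N

About the right end:
Beam weight: 3.5 × 10 = 35 N down at 3.7 m → arm 3.7 m, τ = 35 × 3.7 = 129.5 N·m counterclockwise.
Load: 21 × 10 = 210 N down at 4.2 m → arm 3.2 m, τ = 210 × 3.2 = 672 N·m counterclockwise.
Toolbox: 17 × 10 = 170 N down at 6.6 m → arm 0.8 m, τ = 170 × 0.8 = 136 N·m counterclockwise.
Net moment of the loads = 937.5 N·m counterclockwise.
The upward force F acts at a point 2 m from the left end, arm 5.4 m, giving F × 5.4 clockwise.
Στ = 0 ⇒ F × 5.4 = 937.5 ⇒ F = 937.5 / 5.4 = 174 N.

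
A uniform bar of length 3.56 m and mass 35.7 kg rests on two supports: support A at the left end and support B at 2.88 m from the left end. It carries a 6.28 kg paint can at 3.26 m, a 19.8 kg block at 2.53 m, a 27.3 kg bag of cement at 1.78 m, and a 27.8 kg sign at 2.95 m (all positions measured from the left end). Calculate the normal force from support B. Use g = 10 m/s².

Take moments about support A.
Beam weight: 35.7 × 10 = 357 N down at 1.78 m → arm 1.78 m, τ = 357 × 1.78 = 635.5 N·m clockwise.
Paint can: 6.28 × 10 = 62.8 N down at 3.26 m → arm 3.26 m, τ = 62.8 × 3.26 = 204.7 N·m clockwise.
Block: 19.8 × 10 = 198 N down at 2.53 m → arm 2.53 m, τ = 198 × 2.53 = 500.9 N·m clockwise.
Bag of cement: 27.3 × 10 = 273 N down at 1.78 m → arm 1.78 m, τ = 273 × 1.78 = 485.9 N·m clockwise.
Sign: 27.8 × 10 = 278 N down at 2.95 m → arm 2.95 m, τ = 278 × 2.95 = 820.1 N·m clockwise.
Net load moment about support A = 2647 N·m clockwise.
Reaction R at support B is upward at 2.88 m, arm 2.88 m → moment R × 2.88 counterclockwise.
Στ = 0 ⇒ R × 2.88 = 2647 ⇒ R = 919 N.

R_B ≈ 919 N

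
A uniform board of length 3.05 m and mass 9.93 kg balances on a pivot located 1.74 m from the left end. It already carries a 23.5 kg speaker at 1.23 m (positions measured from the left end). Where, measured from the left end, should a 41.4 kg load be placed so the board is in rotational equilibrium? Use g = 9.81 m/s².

About the pivot (at 1.74 m from the left end):
Beam weight: 9.93 × 9.81 = 97.41 N down at 1.525 m → arm 0.215 m, τ = 97.41 × 0.215 = 20.94 N·m counterclockwise.
Speaker: 23.5 × 9.81 = 230.5 N down at 1.23 m → arm 0.51 m, τ = 230.5 × 0.51 = 117.6 N·m counterclockwise.
Net moment of existing loads = 138.5 N·m counterclockwise.
The load weighs 41.4 × 9.81 = 406.1 N and must supply an equal clockwise moment, so its lever arm about the pivot is 138.5 / 406.1 = 0.341 m.
That puts it at 1.74 + 0.341 = 2.08 m from the left end.

x ≈ 2.08 m from the left end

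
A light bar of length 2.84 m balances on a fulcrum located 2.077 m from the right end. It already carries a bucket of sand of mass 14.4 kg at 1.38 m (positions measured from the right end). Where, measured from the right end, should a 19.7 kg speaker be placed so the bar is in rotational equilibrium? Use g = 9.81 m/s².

x ≈ 2.59 m from the right end

Sum moments about the fulcrum (at 2.077 m from the right end) (the support reaction has zero arm there).
Bucket of sand: 14.4 × 9.81 = 141.3 N down at 1.38 m → arm 0.697 m, τ = 141.3 × 0.697 = 98.49 N·m clockwise.
Net moment of existing loads = 98.49 N·m clockwise.
The speaker weighs 19.7 × 9.81 = 193.3 N and must supply an equal counterclockwise moment, so its lever arm about the fulcrum is 98.49 / 193.3 = 0.51 m.
That puts it at 2.077 + 0.51 = 2.59 m from the right end.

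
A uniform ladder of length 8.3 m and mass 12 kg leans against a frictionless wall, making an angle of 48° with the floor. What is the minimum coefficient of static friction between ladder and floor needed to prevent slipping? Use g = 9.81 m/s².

μ_min ≈ 0.45

Choose the foot of the ladder as the axis so the floor normal and friction both act there and drop out.
Ladder weight 12×9.81 = 117.7 N acts at 4.15 m along the ladder; its horizontal arm is 4.15·cos48° = 2.777 m → τ = 326.9 N·m clockwise.
Wall normal N acts horizontally at the top; its moment arm is the height L sinθ = 8.3·sin48° = 6.168 m, counterclockwise.
Balancing moments: N × 6.168 = 326.9, giving N = 53 N.
ΣFx = 0 ⇒ f = N_wall = 53 N. ΣFy = 0 ⇒ N_floor = 117.7 N.
μ_min = f / N_floor = 53 / 117.7 = 0.45.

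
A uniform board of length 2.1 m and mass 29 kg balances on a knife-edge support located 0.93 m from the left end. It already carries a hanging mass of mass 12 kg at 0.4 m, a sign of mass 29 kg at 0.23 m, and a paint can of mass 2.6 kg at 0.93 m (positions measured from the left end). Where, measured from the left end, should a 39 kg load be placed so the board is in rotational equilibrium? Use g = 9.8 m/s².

Taking torques about the knife-edge support (at 0.93 m from the left end):
Beam weight: 29 × 9.8 = 284.2 N down at 1.05 m → arm 0.12 m, τ = 284.2 × 0.12 = 34.1 N·m clockwise.
Hanging mass: 12 × 9.8 = 117.6 N down at 0.4 m → arm 0.53 m, τ = 117.6 × 0.53 = 62.33 N·m counterclockwise.
Sign: 29 × 9.8 = 284.2 N down at 0.23 m → arm 0.7 m, τ = 284.2 × 0.7 = 198.9 N·m counterclockwise.
Paint can: acts at the knife-edge support, moment arm 0 → no torque.
Net moment of existing loads = 227.1 N·m counterclockwise.
The load weighs 39 × 9.8 = 382.2 N and must supply an equal clockwise moment, so its lever arm about the knife-edge support is 227.1 / 382.2 = 0.594 m.
That puts it at 0.93 + 0.594 = 1.52 m from the left end.

x ≈ 1.52 m from the left end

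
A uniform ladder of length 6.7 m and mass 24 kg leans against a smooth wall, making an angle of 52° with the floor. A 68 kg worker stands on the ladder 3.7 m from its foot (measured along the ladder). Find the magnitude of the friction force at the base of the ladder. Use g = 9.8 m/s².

f ≈ 379 N

Take moments about the foot of the ladder.
Ladder weight 24×9.8 = 235.2 N acts at 3.35 m along the ladder; its horizontal arm is 3.35·cos52° = 2.062 m → τ = 485 N·m clockwise.
Worker: 68×9.8 = 666.4 N at 3.7 m → arm 2.278 m → τ = 1518 N·m clockwise.
Wall normal N acts horizontally at the top; its moment arm is the height L sinθ = 6.7·sin52° = 5.28 m, counterclockwise.
Setting net torque to zero: N × 5.28 = 2003 → N = 379 N.
ΣFx = 0: friction at the foot balances the wall's push, so f = N_wall = 379 N.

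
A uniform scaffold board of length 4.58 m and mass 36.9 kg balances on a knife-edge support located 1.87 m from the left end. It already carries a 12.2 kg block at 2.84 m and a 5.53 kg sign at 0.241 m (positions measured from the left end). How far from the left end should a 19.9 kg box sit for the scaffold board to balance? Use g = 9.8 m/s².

Taking torques about the knife-edge support (at 1.87 m from the left end):
Beam weight: 36.9 × 9.8 = 361.6 N down at 2.29 m → arm 0.42 m, τ = 361.6 × 0.42 = 151.9 N·m clockwise.
Block: 12.2 × 9.8 = 119.6 N down at 2.84 m → arm 0.97 m, τ = 119.6 × 0.97 = 116 N·m clockwise.
Sign: 5.53 × 9.8 = 54.19 N down at 0.241 m → arm 1.629 m, τ = 54.19 × 1.629 = 88.28 N·m counterclockwise.
Net moment of existing loads = 179.6 N·m clockwise.
The box weighs 19.9 × 9.8 = 195 N and must supply an equal counterclockwise moment, so its lever arm about the knife-edge support is 179.6 / 195 = 0.921 m.
That puts it at 1.87 − 0.921 = 0.949 m from the left end.

x ≈ 0.949 m from the left end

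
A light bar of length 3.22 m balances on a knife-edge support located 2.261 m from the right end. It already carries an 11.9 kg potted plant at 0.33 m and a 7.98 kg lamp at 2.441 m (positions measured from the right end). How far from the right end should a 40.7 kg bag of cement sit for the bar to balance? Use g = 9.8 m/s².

x ≈ 2.79 m from the right end

About the knife-edge support (at 2.261 m from the right end):
Potted plant: 11.9 × 9.8 = 116.6 N down at 0.33 m → arm 1.931 m, τ = 116.6 × 1.931 = 225.2 N·m clockwise.
Lamp: 7.98 × 9.8 = 78.2 N down at 2.441 m → arm 0.18 m, τ = 78.2 × 0.18 = 14.08 N·m counterclockwise.
Net moment of existing loads = 211.1 N·m clockwise.
The bag of cement weighs 40.7 × 9.8 = 398.9 N and must supply an equal counterclockwise moment, so its lever arm about the knife-edge support is 211.1 / 398.9 = 0.529 m.
That puts it at 2.261 + 0.529 = 2.79 m from the right end.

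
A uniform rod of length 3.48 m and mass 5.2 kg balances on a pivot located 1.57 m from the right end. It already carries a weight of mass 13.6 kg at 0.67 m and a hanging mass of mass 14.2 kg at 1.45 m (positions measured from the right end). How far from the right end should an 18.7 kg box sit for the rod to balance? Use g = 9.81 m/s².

x ≈ 2.27 m from the right end

Take moments about the pivot (at 1.57 m from the right end).
Beam weight: 5.2 × 9.81 = 51.01 N down at 1.74 m → arm 0.17 m, τ = 51.01 × 0.17 = 8.672 N·m counterclockwise.
Weight: 13.6 × 9.81 = 133.4 N down at 0.67 m → arm 0.9 m, τ = 133.4 × 0.9 = 120.1 N·m clockwise.
Hanging mass: 14.2 × 9.81 = 139.3 N down at 1.45 m → arm 0.12 m, τ = 139.3 × 0.12 = 16.72 N·m clockwise.
Net moment of existing loads = 128.1 N·m clockwise.
The box weighs 18.7 × 9.81 = 183.4 N and must supply an equal counterclockwise moment, so its lever arm about the pivot is 128.1 / 183.4 = 0.698 m.
That puts it at 1.57 + 0.698 = 2.27 m from the right end.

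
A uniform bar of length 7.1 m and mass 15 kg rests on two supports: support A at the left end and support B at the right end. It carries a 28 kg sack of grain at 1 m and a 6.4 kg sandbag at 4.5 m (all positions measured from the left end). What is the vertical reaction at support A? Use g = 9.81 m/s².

R_A ≈ 333 N

About support B:
Beam weight: 15 × 9.81 = 147.2 N down at 3.55 m → arm 3.55 m, τ = 147.2 × 3.55 = 522.6 N·m counterclockwise.
Sack of grain: 28 × 9.81 = 274.7 N down at 1 m → arm 6.1 m, τ = 274.7 × 6.1 = 1676 N·m counterclockwise.
Sandbag: 6.4 × 9.81 = 62.78 N down at 4.5 m → arm 2.6 m, τ = 62.78 × 2.6 = 163.2 N·m counterclockwise.
Net load moment about support B = 2362 N·m counterclockwise.
Reaction R at support A is upward at 0 m, arm 7.1 m → moment R × 7.1 clockwise.
Στ = 0 ⇒ R × 7.1 = 2362 ⇒ R = 333 N.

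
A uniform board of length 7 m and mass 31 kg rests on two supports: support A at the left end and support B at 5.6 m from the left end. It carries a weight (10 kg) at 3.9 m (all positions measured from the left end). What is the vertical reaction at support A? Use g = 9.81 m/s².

Sum moments about support B (its reaction then has zero moment arm).
Beam weight: 31 × 9.81 = 304.1 N down at 3.5 m → arm 2.1 m, τ = 304.1 × 2.1 = 638.6 N·m counterclockwise.
Weight: 10 × 9.81 = 98.1 N down at 3.9 m → arm 1.7 m, τ = 98.1 × 1.7 = 166.8 N·m counterclockwise.
Net load moment about support B = 805.4 N·m counterclockwise.
Reaction R at support A is upward at 0 m, arm 5.6 m → moment R × 5.6 clockwise.
Στ = 0 ⇒ R × 5.6 = 805.4 ⇒ R = 144 N.

R_A ≈ 144 N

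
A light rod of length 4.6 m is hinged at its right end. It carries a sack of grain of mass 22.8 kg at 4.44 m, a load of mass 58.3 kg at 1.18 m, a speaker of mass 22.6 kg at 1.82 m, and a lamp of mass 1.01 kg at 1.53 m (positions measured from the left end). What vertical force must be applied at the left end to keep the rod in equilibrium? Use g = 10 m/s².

F ≈ 585 N

Taking torques about the right end:
Sack of grain: 22.8 × 10 = 228 N down at 4.44 m → arm 0.16 m, τ = 228 × 0.16 = 36.48 N·m counterclockwise.
Load: 58.3 × 10 = 583 N down at 1.18 m → arm 3.42 m, τ = 583 × 3.42 = 1994 N·m counterclockwise.
Speaker: 22.6 × 10 = 226 N down at 1.82 m → arm 2.78 m, τ = 226 × 2.78 = 628.3 N·m counterclockwise.
Lamp: 1.01 × 10 = 10.1 N down at 1.53 m → arm 3.07 m, τ = 10.1 × 3.07 = 31.01 N·m counterclockwise.
Net moment of the loads = 2690 N·m counterclockwise.
The upward force F acts at the left end, arm 4.6 m, giving F × 4.6 clockwise.
For rotational equilibrium, F × 4.6 = 2690, so F = 2690 / 4.6 = 585 N.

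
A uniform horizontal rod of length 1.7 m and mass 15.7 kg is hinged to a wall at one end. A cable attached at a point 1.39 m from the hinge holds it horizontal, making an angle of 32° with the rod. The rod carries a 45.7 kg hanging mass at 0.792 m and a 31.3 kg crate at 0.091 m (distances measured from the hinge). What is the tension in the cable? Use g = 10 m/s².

T ≈ 711 N

Sum moments about the hinge (the unknown hinge reaction has zero arm there).
Beam weight: 15.7 × 10 = 157 N down at 0.85 m → arm 0.85 m, τ = 157 × 0.85 = 133.4 N·m clockwise.
Hanging mass: 45.7 × 10 = 457 N down at 0.792 m → arm 0.792 m, τ = 457 × 0.792 = 361.9 N·m clockwise.
Crate: 31.3 × 10 = 313 N down at 0.091 m → arm 0.091 m, τ = 313 × 0.091 = 28.48 N·m clockwise.
Total clockwise load moment = 523.8 N·m.
The cable tension T acts at 1.39 m; only its component perpendicular to the rod, T sinθ, produces torque. sin 32° = 0.5299.
For rotational equilibrium, T × 1.39 × 0.5299 = 523.8, so T = 523.8 / 0.7366 = 711 N.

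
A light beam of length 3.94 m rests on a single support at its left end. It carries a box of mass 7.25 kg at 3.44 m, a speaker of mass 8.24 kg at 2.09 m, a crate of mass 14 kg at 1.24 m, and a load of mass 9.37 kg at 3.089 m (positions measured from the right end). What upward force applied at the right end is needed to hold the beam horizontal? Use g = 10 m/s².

Sum moments about the left end (the unknown pivot reaction has zero arm there).
Box: 7.25 × 10 = 72.5 N down at 3.44 m → arm 0.5 m, τ = 72.5 × 0.5 = 36.25 N·m clockwise.
Speaker: 8.24 × 10 = 82.4 N down at 2.09 m → arm 1.85 m, τ = 82.4 × 1.85 = 152.4 N·m clockwise.
Crate: 14 × 10 = 140 N down at 1.24 m → arm 2.7 m, τ = 140 × 2.7 = 378 N·m clockwise.
Load: 9.37 × 10 = 93.7 N down at 3.089 m → arm 0.851 m, τ = 93.7 × 0.851 = 79.74 N·m clockwise.
Net moment of the loads = 646.4 N·m clockwise.
The upward force F acts at the right end, arm 3.94 m, giving F × 3.94 counterclockwise.
For rotational equilibrium, F × 3.94 = 646.4, so F = 646.4 / 3.94 = 164 N.

F ≈ 164 N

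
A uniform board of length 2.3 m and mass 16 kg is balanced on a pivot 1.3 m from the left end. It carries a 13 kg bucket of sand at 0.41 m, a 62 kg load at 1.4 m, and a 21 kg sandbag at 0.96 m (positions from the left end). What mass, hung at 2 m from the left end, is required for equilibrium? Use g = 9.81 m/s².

Taking torques about the pivot (at 1.3 m from the left end):
Beam weight: 16 × 9.81 = 157 N down at 1.15 m → arm 0.15 m, τ = 157 × 0.15 = 23.55 N·m counterclockwise.
Bucket of sand: 13 × 9.81 = 127.5 N down at 0.41 m → arm 0.89 m, τ = 127.5 × 0.89 = 113.5 N·m counterclockwise.
Load: 62 × 9.81 = 608.2 N down at 1.4 m → arm 0.1 m, τ = 608.2 × 0.1 = 60.82 N·m clockwise.
Sandbag: 21 × 9.81 = 206 N down at 0.96 m → arm 0.34 m, τ = 206 × 0.34 = 70.04 N·m counterclockwise.
Net moment of known loads = 146.3 N·m counterclockwise.
An unknown mass m at 2 m has arm 0.7 m; its moment is m·g·0.7 clockwise.
Setting net torque to zero: m × 9.81 × 0.7 = 146.3 → m = 146.3 / (9.81 × 0.7) = 21.3 kg.

m ≈ 21.3 kg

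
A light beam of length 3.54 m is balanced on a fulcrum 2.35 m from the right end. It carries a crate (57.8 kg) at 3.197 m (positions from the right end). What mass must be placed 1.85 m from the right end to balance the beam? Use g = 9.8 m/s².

Sum moments about the fulcrum (at 2.35 m from the right end) (the support reaction has zero arm there).
Crate: 57.8 × 9.8 = 566.4 N down at 3.197 m → arm 0.847 m, τ = 566.4 × 0.847 = 479.7 N·m counterclockwise.
Net moment of known loads = 479.7 N·m counterclockwise.
An unknown mass m at 1.85 m has arm 0.5 m; its moment is m·g·0.5 clockwise.
Setting net torque to zero: m × 9.8 × 0.5 = 479.7 → m = 479.7 / (9.8 × 0.5) = 97.9 kg.

m ≈ 97.9 kg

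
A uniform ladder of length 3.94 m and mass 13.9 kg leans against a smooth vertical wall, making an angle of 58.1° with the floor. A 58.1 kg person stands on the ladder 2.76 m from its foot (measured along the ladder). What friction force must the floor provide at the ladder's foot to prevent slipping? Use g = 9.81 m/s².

f ≈ 291 N

About the foot of the ladder:
Ladder weight 13.9×9.81 = 136.4 N acts at 1.97 m along the ladder; its horizontal arm is 1.97·cos58.1° = 1.041 m → τ = 142 N·m clockwise.
Person: 58.1×9.81 = 570 N at 2.76 m → arm 1.458 m → τ = 831.1 N·m clockwise.
Wall normal N acts horizontally at the top; its moment arm is the height L sinθ = 3.94·sin58.1° = 3.345 m, counterclockwise.
Setting net torque to zero: N × 3.345 = 973.1 → N = 291 N.
ΣFx = 0: friction at the foot balances the wall's push, so f = N_wall = 291 N.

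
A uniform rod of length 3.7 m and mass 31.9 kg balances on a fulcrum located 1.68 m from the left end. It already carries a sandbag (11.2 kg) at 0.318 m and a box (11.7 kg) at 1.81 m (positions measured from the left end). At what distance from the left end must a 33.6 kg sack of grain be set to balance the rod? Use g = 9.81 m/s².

x ≈ 1.93 m from the left end

Taking torques about the fulcrum (at 1.68 m from the left end):
Beam weight: 31.9 × 9.81 = 312.9 N down at 1.85 m → arm 0.17 m, τ = 312.9 × 0.17 = 53.19 N·m clockwise.
Sandbag: 11.2 × 9.81 = 109.9 N down at 0.318 m → arm 1.362 m, τ = 109.9 × 1.362 = 149.7 N·m counterclockwise.
Box: 11.7 × 9.81 = 114.8 N down at 1.81 m → arm 0.13 m, τ = 114.8 × 0.13 = 14.92 N·m clockwise.
Net moment of existing loads = 81.59 N·m counterclockwise.
The sack of grain weighs 33.6 × 9.81 = 329.6 N and must supply an equal clockwise moment, so its lever arm about the fulcrum is 81.59 / 329.6 = 0.248 m.
That puts it at 1.68 + 0.248 = 1.93 m from the left end.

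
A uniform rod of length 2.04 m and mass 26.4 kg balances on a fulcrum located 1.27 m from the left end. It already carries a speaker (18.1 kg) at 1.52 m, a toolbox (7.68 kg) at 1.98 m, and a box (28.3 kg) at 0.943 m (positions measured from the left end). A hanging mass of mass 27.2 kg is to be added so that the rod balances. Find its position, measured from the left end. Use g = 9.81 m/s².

x ≈ 1.49 m from the left end

Take moments about the fulcrum (at 1.27 m from the left end).
Beam weight: 26.4 × 9.81 = 259 N down at 1.02 m → arm 0.25 m, τ = 259 × 0.25 = 64.75 N·m counterclockwise.
Speaker: 18.1 × 9.81 = 177.6 N down at 1.52 m → arm 0.25 m, τ = 177.6 × 0.25 = 44.4 N·m clockwise.
Toolbox: 7.68 × 9.81 = 75.34 N down at 1.98 m → arm 0.71 m, τ = 75.34 × 0.71 = 53.49 N·m clockwise.
Box: 28.3 × 9.81 = 277.6 N down at 0.943 m → arm 0.327 m, τ = 277.6 × 0.327 = 90.78 N·m counterclockwise.
Net moment of existing loads = 57.64 N·m counterclockwise.
The hanging mass weighs 27.2 × 9.81 = 266.8 N and must supply an equal clockwise moment, so its lever arm about the fulcrum is 57.64 / 266.8 = 0.216 m.
That puts it at 1.27 + 0.216 = 1.49 m from the left end.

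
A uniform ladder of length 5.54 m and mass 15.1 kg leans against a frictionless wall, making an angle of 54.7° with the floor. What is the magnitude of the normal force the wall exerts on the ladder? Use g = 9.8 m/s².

N_wall ≈ 52.4 N

Choose the foot of the ladder as the axis so the floor normal and friction both act there and drop out.
Ladder weight 15.1×9.8 = 148 N acts at 2.77 m along the ladder; its horizontal arm is 2.77·cos54.7° = 1.601 m → τ = 236.9 N·m clockwise.
Wall normal N acts horizontally at the top; its moment arm is the height L sinθ = 5.54·sin54.7° = 4.521 m, counterclockwise.
Setting net torque to zero: N × 4.521 = 236.9 → N = 52.4 N.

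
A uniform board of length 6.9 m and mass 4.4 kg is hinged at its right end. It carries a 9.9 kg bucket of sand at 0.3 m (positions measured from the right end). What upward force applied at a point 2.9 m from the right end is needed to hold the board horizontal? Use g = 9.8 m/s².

F ≈ 61.3 N

Take moments about the right end.
Beam weight: 4.4 × 9.8 = 43.12 N down at 3.45 m → arm 3.45 m, τ = 43.12 × 3.45 = 148.8 N·m counterclockwise.
Bucket of sand: 9.9 × 9.8 = 97.02 N down at 0.3 m → arm 0.3 m, τ = 97.02 × 0.3 = 29.11 N·m counterclockwise.
Net moment of the loads = 177.9 N·m counterclockwise.
The upward force F acts at a point 2.9 m from the right end, arm 2.9 m, giving F × 2.9 clockwise.
Στ = 0 ⇒ F × 2.9 = 177.9 ⇒ F = 177.9 / 2.9 = 61.3 N.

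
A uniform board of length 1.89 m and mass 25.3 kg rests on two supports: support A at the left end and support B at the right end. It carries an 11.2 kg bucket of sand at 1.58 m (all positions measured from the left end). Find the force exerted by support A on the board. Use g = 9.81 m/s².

R_A ≈ 142 N

Take moments about support B.
Beam weight: 25.3 × 9.81 = 248.2 N down at 0.945 m → arm 0.945 m, τ = 248.2 × 0.945 = 234.5 N·m counterclockwise.
Bucket of sand: 11.2 × 9.81 = 109.9 N down at 1.58 m → arm 0.31 m, τ = 109.9 × 0.31 = 34.07 N·m counterclockwise.
Net load moment about support B = 268.6 N·m counterclockwise.
Reaction R at support A is upward at 0 m, arm 1.89 m → moment R × 1.89 clockwise.
Setting net torque to zero: R × 1.89 = 268.6 → R = 142 N.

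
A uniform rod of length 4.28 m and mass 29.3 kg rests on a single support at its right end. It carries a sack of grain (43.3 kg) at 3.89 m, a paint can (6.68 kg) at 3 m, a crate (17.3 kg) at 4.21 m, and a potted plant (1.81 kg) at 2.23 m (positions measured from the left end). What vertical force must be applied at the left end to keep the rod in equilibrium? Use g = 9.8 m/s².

Taking torques about the right end:
Beam weight: 29.3 × 9.8 = 287.1 N down at 2.14 m → arm 2.14 m, τ = 287.1 × 2.14 = 614.4 N·m counterclockwise.
Sack of grain: 43.3 × 9.8 = 424.3 N down at 3.89 m → arm 0.39 m, τ = 424.3 × 0.39 = 165.5 N·m counterclockwise.
Paint can: 6.68 × 9.8 = 65.46 N down at 3 m → arm 1.28 m, τ = 65.46 × 1.28 = 83.79 N·m counterclockwise.
Crate: 17.3 × 9.8 = 169.5 N down at 4.21 m → arm 0.07 m, τ = 169.5 × 0.07 = 11.87 N·m counterclockwise.
Potted plant: 1.81 × 9.8 = 17.74 N down at 2.23 m → arm 2.05 m, τ = 17.74 × 2.05 = 36.37 N·m counterclockwise.
Net moment of the loads = 911.9 N·m counterclockwise.
The upward force F acts at the left end, arm 4.28 m, giving F × 4.28 clockwise.
For rotational equilibrium, F × 4.28 = 911.9, so F = 911.9 / 4.28 = 213 N.

F ≈ 213 N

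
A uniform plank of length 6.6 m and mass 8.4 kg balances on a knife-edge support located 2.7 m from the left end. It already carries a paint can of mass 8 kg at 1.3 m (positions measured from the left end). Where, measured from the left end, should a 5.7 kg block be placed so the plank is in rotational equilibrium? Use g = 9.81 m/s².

Choose the knife-edge support (at 2.7 m from the left end) as the axis so the support reaction has zero arm there.
Beam weight: 8.4 × 9.81 = 82.4 N down at 3.3 m → arm 0.6 m, τ = 82.4 × 0.6 = 49.44 N·m clockwise.
Paint can: 8 × 9.81 = 78.48 N down at 1.3 m → arm 1.4 m, τ = 78.48 × 1.4 = 109.9 N·m counterclockwise.
Net moment of existing loads = 60.46 N·m counterclockwise.
The block weighs 5.7 × 9.81 = 55.92 N and must supply an equal clockwise moment, so its lever arm about the knife-edge support is 60.46 / 55.92 = 1.08 m.
That puts it at 2.7 + 1.08 = 3.78 m from the left end.

x ≈ 3.78 m from the left end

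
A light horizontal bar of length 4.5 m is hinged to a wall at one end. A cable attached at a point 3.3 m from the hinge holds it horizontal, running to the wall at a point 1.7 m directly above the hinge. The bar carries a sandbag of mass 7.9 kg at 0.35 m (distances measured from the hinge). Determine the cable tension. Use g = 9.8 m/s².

Taking torques about the hinge:
Sandbag: 7.9 × 9.8 = 77.42 N down at 0.35 m → arm 0.35 m, τ = 77.42 × 0.35 = 27.1 N·m clockwise.
Total clockwise load moment = 27.1 N·m.
The cable tension T acts at 3.3 m; only its component perpendicular to the bar, T sinθ, produces torque. sinθ = h/√(h²+d²) = 1.7/√(1.7²+3.3²) = 0.458.
Setting net torque to zero: T × 3.3 × 0.458 = 27.1 → T = 27.1 / 1.511 = 17.9 N.

T ≈ 17.9 N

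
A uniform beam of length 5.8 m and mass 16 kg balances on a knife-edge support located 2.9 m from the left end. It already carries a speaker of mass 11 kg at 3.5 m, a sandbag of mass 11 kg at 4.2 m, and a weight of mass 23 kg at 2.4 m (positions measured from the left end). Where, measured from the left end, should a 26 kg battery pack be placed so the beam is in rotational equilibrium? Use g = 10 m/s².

About the knife-edge support (at 2.9 m from the left end):
Beam weight: acts at the knife-edge support, moment arm 0 → no torque.
Speaker: 11 × 10 = 110 N down at 3.5 m → arm 0.6 m, τ = 110 × 0.6 = 66 N·m clockwise.
Sandbag: 11 × 10 = 110 N down at 4.2 m → arm 1.3 m, τ = 110 × 1.3 = 143 N·m clockwise.
Weight: 23 × 10 = 230 N down at 2.4 m → arm 0.5 m, τ = 230 × 0.5 = 115 N·m counterclockwise.
Net moment of existing loads = 94 N·m clockwise.
The battery pack weighs 26 × 10 = 260 N and must supply an equal counterclockwise moment, so its lever arm about the knife-edge support is 94 / 260 = 0.362 m.
That puts it at 2.9 − 0.362 = 2.54 m from the left end.

x ≈ 2.54 m from the left end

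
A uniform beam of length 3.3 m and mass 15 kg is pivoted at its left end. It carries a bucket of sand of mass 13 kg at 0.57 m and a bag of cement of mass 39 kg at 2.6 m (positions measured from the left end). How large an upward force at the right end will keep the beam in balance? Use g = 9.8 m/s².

Choose the left end as the axis so the unknown pivot reaction has zero arm there.
Beam weight: 15 × 9.8 = 147 N down at 1.65 m → arm 1.65 m, τ = 147 × 1.65 = 242.5 N·m clockwise.
Bucket of sand: 13 × 9.8 = 127.4 N down at 0.57 m → arm 0.57 m, τ = 127.4 × 0.57 = 72.62 N·m clockwise.
Bag of cement: 39 × 9.8 = 382.2 N down at 2.6 m → arm 2.6 m, τ = 382.2 × 2.6 = 993.7 N·m clockwise.
Net moment of the loads = 1309 N·m clockwise.
The upward force F acts at the right end, arm 3.3 m, giving F × 3.3 counterclockwise.
Balancing moments: F × 3.3 = 1309, giving F = 1309 / 3.3 = 397 N.

F ≈ 397 N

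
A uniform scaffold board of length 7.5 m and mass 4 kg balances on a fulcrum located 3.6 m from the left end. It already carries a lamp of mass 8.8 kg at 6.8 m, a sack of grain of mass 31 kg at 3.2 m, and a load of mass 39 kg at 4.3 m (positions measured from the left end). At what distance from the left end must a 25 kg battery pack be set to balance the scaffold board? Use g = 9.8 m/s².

x ≈ 1.85 m from the left end

Choose the fulcrum (at 3.6 m from the left end) as the axis so the support reaction has zero arm there.
Beam weight: 4 × 9.8 = 39.2 N down at 3.75 m → arm 0.15 m, τ = 39.2 × 0.15 = 5.88 N·m clockwise.
Lamp: 8.8 × 9.8 = 86.24 N down at 6.8 m → arm 3.2 m, τ = 86.24 × 3.2 = 276 N·m clockwise.
Sack of grain: 31 × 9.8 = 303.8 N down at 3.2 m → arm 0.4 m, τ = 303.8 × 0.4 = 121.5 N·m counterclockwise.
Load: 39 × 9.8 = 382.2 N down at 4.3 m → arm 0.7 m, τ = 382.2 × 0.7 = 267.5 N·m clockwise.
Net moment of existing loads = 427.9 N·m clockwise.
The battery pack weighs 25 × 9.8 = 245 N and must supply an equal counterclockwise moment, so its lever arm about the fulcrum is 427.9 / 245 = 1.75 m.
That puts it at 3.6 − 1.75 = 1.85 m from the left end.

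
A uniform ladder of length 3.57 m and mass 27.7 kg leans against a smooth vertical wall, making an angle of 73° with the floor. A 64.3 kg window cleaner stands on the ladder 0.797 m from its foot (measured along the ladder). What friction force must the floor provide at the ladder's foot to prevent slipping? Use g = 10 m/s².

f ≈ 86.2 N

About the foot of the ladder:
Ladder weight 27.7×10 = 277 N acts at 1.785 m along the ladder; its horizontal arm is 1.785·cos73° = 0.5219 m → τ = 144.6 N·m clockwise.
Window cleaner: 64.3×10 = 643 N at 0.797 m → arm 0.233 m → τ = 149.8 N·m clockwise.
Wall normal N acts horizontally at the top; its moment arm is the height L sinθ = 3.57·sin73° = 3.414 m, counterclockwise.
Στ = 0 ⇒ N × 3.414 = 294.4 ⇒ N = 86.2 N.
ΣFx = 0: friction at the foot balances the wall's push, so f = N_wall = 86.2 N.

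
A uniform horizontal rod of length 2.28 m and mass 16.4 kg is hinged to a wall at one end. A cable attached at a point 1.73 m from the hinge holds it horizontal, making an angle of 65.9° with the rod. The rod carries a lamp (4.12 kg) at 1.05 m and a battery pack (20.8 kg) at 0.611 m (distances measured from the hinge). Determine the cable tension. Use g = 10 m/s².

Take moments about the hinge.
Beam weight: 16.4 × 10 = 164 N down at 1.14 m → arm 1.14 m, τ = 164 × 1.14 = 187 N·m clockwise.
Lamp: 4.12 × 10 = 41.2 N down at 1.05 m → arm 1.05 m, τ = 41.2 × 1.05 = 43.26 N·m clockwise.
Battery pack: 20.8 × 10 = 208 N down at 0.611 m → arm 0.611 m, τ = 208 × 0.611 = 127.1 N·m clockwise.
Total clockwise load moment = 357.4 N·m.
The cable tension T acts at 1.73 m; only its component perpendicular to the rod, T sinθ, produces torque. sin 65.9° = 0.9128.
Στ = 0 ⇒ T × 1.73 × 0.9128 = 357.4 ⇒ T = 357.4 / 1.579 = 226 N.

T ≈ 226 N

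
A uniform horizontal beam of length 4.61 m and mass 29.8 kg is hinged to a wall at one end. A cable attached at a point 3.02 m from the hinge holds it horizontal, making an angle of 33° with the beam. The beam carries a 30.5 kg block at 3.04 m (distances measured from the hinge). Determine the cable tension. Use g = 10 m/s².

Choose the hinge as the axis so the unknown hinge reaction has zero arm there.
Beam weight: 29.8 × 10 = 298 N down at 2.305 m → arm 2.305 m, τ = 298 × 2.305 = 686.9 N·m clockwise.
Block: 30.5 × 10 = 305 N down at 3.04 m → arm 3.04 m, τ = 305 × 3.04 = 927.2 N·m clockwise.
Total clockwise load moment = 1614 N·m.
The cable tension T acts at 3.02 m; only its component perpendicular to the beam, T sinθ, produces torque. sin 33° = 0.5446.
Στ = 0 ⇒ T × 3.02 × 0.5446 = 1614 ⇒ T = 1614 / 1.645 = 981 N.

T ≈ 981 N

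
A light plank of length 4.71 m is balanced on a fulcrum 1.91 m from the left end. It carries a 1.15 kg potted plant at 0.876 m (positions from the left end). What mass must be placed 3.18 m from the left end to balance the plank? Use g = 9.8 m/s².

m ≈ 0.936 kg

Taking torques about the fulcrum (at 1.91 m from the left end):
Potted plant: 1.15 × 9.8 = 11.27 N down at 0.876 m → arm 1.034 m, τ = 11.27 × 1.034 = 11.65 N·m counterclockwise.
Net moment of known loads = 11.65 N·m counterclockwise.
An unknown mass m at 3.18 m has arm 1.27 m; its moment is m·g·1.27 clockwise.
Balancing moments: m × 9.8 × 1.27 = 11.65, giving m = 11.65 / (9.8 × 1.27) = 0.936 kg.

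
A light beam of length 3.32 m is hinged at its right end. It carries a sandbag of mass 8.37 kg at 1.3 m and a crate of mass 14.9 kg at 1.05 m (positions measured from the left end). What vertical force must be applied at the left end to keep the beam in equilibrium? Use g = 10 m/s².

F ≈ 153 N

About the right end:
Sandbag: 8.37 × 10 = 83.7 N down at 1.3 m → arm 2.02 m, τ = 83.7 × 2.02 = 169.1 N·m counterclockwise.
Crate: 14.9 × 10 = 149 N down at 1.05 m → arm 2.27 m, τ = 149 × 2.27 = 338.2 N·m counterclockwise.
Net moment of the loads = 507.3 N·m counterclockwise.
The upward force F acts at the left end, arm 3.32 m, giving F × 3.32 clockwise.
For rotational equilibrium, F × 3.32 = 507.3, so F = 507.3 / 3.32 = 153 N.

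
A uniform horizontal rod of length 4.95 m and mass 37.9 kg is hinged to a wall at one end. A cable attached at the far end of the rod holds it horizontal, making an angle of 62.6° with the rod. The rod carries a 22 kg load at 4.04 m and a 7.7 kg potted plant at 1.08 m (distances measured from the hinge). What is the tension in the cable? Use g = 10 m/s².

T ≈ 435 N

About the hinge:
Beam weight: 37.9 × 10 = 379 N down at 2.475 m → arm 2.475 m, τ = 379 × 2.475 = 938 N·m clockwise.
Load: 22 × 10 = 220 N down at 4.04 m → arm 4.04 m, τ = 220 × 4.04 = 888.8 N·m clockwise.
Potted plant: 7.7 × 10 = 77 N down at 1.08 m → arm 1.08 m, τ = 77 × 1.08 = 83.16 N·m clockwise.
Total clockwise load moment = 1910 N·m.
The cable tension T acts at 4.95 m; only its component perpendicular to the rod, T sinθ, produces torque. sin 62.6° = 0.8878.
Στ = 0 ⇒ T × 4.95 × 0.8878 = 1910 ⇒ T = 1910 / 4.395 = 435 N.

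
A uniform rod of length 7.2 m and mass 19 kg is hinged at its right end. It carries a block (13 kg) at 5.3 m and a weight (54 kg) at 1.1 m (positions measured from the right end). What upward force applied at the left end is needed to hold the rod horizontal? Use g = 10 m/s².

F ≈ 273 N

Choose the right end as the axis so the unknown pivot reaction has zero arm there.
Beam weight: 19 × 10 = 190 N down at 3.6 m → arm 3.6 m, τ = 190 × 3.6 = 684 N·m counterclockwise.
Block: 13 × 10 = 130 N down at 5.3 m → arm 5.3 m, τ = 130 × 5.3 = 689 N·m counterclockwise.
Weight: 54 × 10 = 540 N down at 1.1 m → arm 1.1 m, τ = 540 × 1.1 = 594 N·m counterclockwise.
Net moment of the loads = 1967 N·m counterclockwise.
The upward force F acts at the left end, arm 7.2 m, giving F × 7.2 clockwise.
Setting net torque to zero: F × 7.2 = 1967 → F = 1967 / 7.2 = 273 N.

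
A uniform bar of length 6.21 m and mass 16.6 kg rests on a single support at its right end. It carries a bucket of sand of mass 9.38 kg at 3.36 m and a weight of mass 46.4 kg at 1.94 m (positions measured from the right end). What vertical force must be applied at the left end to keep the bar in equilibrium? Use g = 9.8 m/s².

About the right end:
Beam weight: 16.6 × 9.8 = 162.7 N down at 3.105 m → arm 3.105 m, τ = 162.7 × 3.105 = 505.2 N·m counterclockwise.
Bucket of sand: 9.38 × 9.8 = 91.92 N down at 3.36 m → arm 3.36 m, τ = 91.92 × 3.36 = 308.9 N·m counterclockwise.
Weight: 46.4 × 9.8 = 454.7 N down at 1.94 m → arm 1.94 m, τ = 454.7 × 1.94 = 882.1 N·m counterclockwise.
Net moment of the loads = 1696 N·m counterclockwise.
The upward force F acts at the left end, arm 6.21 m, giving F × 6.21 clockwise.
Setting net torque to zero: F × 6.21 = 1696 → F = 1696 / 6.21 = 273 N.

F ≈ 273 N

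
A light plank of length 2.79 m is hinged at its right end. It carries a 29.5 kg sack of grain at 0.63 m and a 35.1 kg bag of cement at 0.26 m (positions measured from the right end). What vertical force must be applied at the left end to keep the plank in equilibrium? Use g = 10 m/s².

F ≈ 99.3 N

Sum moments about the right end (the unknown pivot reaction has zero arm there).
Sack of grain: 29.5 × 10 = 295 N down at 0.63 m → arm 0.63 m, τ = 295 × 0.63 = 185.8 N·m counterclockwise.
Bag of cement: 35.1 × 10 = 351 N down at 0.26 m → arm 0.26 m, τ = 351 × 0.26 = 91.26 N·m counterclockwise.
Net moment of the loads = 277.1 N·m counterclockwise.
The upward force F acts at the left end, arm 2.79 m, giving F × 2.79 clockwise.
Setting net torque to zero: F × 2.79 = 277.1 → F = 277.1 / 2.79 = 99.3 N.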